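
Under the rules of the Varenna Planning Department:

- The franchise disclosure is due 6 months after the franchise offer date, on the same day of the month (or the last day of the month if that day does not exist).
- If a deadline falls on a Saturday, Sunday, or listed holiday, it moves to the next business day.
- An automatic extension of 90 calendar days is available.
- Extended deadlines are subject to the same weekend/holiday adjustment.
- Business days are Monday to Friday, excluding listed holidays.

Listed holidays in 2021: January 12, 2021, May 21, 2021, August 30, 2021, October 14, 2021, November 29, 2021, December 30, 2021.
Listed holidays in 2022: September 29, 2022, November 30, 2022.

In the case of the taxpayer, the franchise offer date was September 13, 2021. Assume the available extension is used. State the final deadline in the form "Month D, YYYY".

6 months from September 13, 2021 is March 13, 2022.
March 13, 2022 is a Sunday; the next business day is March 14, 2022 (Monday).
With the 90-day extension, March 14, 2022 becomes June 12, 2022.
June 12, 2022 falls on a Sunday. Rolling to the next business day gives June 13, 2022, a Monday.
The final due date is June 13, 2022.

June 13, 2022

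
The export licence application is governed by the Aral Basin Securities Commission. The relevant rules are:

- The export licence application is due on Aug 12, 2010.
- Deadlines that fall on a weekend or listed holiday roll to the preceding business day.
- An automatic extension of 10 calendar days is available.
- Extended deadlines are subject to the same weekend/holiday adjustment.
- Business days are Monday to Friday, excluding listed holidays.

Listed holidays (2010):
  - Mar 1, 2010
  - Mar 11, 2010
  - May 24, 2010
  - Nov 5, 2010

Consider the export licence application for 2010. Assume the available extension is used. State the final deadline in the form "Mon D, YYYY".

The stated deadline is Aug 12, 2010.
Aug 12, 2010 falls on a Thursday, which is a business day, so no adjustment is needed.
With the 10-day extension, Aug 12, 2010 becomes Aug 22, 2010.
Aug 22, 2010 falls on a Sunday. Rolling to the preceding business day gives Aug 20, 2010, a Friday.
So the filing is due Aug 20, 2010.

Aug 20, 2010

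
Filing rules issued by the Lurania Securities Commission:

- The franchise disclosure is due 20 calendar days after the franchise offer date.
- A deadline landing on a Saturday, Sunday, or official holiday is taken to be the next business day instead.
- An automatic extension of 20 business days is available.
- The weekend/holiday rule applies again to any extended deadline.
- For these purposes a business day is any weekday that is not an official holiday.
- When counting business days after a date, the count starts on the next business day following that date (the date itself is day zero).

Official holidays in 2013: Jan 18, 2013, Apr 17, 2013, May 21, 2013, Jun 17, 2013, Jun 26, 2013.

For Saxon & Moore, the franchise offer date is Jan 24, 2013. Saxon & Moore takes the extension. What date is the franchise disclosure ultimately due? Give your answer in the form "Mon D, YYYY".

Mar 13, 2013

20 calendar days after Jan 24, 2013 is Feb 13, 2013.
Feb 13, 2013 (Wednesday) is already a business day.
Counting 20 further business days from Feb 13, 2013 reaches Mar 13, 2013.
Since Mar 13, 2013 is a Wednesday and not a holiday, the date is unchanged.
So the filing is due Mar 13, 2013.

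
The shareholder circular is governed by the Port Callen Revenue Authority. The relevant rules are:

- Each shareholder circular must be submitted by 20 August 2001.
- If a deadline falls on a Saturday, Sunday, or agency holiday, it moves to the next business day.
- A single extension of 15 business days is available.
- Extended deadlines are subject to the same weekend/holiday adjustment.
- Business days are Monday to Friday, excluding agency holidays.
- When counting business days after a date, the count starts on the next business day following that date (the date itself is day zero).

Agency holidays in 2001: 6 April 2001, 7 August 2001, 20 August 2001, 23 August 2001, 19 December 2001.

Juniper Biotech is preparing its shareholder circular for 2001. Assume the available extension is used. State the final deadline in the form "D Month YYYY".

The statutory due date is 20 August 2001.
20 August 2001 is a listed holiday, so it moves to the next business day, 21 August 2001 (Tuesday).
Counting 15 further business days from 21 August 2001 reaches 12 September 2001.
Since 12 September 2001 is a Wednesday and not a holiday, the date is unchanged.
Final deadline: 12 September 2001.

12 September 2001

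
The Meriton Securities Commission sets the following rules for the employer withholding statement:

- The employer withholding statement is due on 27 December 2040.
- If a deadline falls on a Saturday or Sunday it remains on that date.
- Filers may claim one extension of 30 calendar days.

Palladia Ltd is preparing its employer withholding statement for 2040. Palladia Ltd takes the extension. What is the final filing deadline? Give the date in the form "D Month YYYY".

26 January 2041

Start from the fixed due date, 27 December 2040.
No adjustment is made for weekends or holidays, so 27 December 2040 stands.
With the 30-day extension, 27 December 2040 becomes 26 January 2041.
26 January 2041 falls on a Saturday. The rules make no weekend/holiday allowance, so it remains 26 January 2041.
Deadline: 26 January 2041.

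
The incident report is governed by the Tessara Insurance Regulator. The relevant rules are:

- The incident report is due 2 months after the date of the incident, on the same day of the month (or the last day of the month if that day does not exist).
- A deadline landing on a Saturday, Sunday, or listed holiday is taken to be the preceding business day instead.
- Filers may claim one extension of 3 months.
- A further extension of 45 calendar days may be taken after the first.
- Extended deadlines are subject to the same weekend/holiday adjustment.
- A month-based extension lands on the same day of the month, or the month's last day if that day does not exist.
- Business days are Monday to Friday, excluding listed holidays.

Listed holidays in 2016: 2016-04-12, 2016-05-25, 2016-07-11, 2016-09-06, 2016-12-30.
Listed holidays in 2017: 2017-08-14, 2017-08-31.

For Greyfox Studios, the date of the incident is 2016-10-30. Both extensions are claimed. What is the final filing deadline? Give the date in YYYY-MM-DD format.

2017-05-12

2 months from 2016-10-30 is 2016-12-30.
2016-12-30 is a listed holiday, so it moves to the preceding business day, 2016-12-29 (Thursday).
Add 3 months to 2016-12-29: 2017-03-29.
2017-03-29 (Wednesday) is already a business day.
With the 45-day extension, 2017-03-29 becomes 2017-05-13.
2017-05-13 is a Saturday, so it moves to the preceding business day, 2017-05-12 (Friday).
The final due date is 2017-05-12.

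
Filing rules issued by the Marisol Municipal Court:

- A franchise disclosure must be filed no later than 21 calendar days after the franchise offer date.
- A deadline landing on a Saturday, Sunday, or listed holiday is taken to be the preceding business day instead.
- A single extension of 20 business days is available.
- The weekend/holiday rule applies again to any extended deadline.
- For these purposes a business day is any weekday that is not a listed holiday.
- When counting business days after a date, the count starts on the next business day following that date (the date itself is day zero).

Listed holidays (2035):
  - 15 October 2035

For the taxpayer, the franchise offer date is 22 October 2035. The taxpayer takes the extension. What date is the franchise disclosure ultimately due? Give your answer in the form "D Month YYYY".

10 December 2035

21 calendar days after 22 October 2035 is 12 November 2035.
12 November 2035 is a Monday and not a listed holiday, so it stands.
The 20-business-day extension runs from 12 November 2035 to 10 December 2035.
Since 10 December 2035 is a Monday and not a holiday, the date is unchanged.
So the filing is due 10 December 2035.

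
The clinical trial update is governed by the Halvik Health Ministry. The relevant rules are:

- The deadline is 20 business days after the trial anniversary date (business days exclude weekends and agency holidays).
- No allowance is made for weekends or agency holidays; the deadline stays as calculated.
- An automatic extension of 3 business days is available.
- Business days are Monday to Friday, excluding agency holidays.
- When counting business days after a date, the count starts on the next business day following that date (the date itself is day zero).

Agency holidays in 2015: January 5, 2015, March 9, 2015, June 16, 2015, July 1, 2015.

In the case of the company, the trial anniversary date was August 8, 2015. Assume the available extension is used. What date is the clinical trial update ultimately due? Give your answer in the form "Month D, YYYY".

20 business days after August 8, 2015, excluding weekends and holidays, is September 4, 2015.
No adjustment is made for weekends or holidays, so September 4, 2015 stands.
The 3-business-day extension runs from September 4, 2015 to September 9, 2015.
September 9, 2015 is a Wednesday; no weekend or holiday adjustment applies.
Final deadline: September 9, 2015.

September 9, 2015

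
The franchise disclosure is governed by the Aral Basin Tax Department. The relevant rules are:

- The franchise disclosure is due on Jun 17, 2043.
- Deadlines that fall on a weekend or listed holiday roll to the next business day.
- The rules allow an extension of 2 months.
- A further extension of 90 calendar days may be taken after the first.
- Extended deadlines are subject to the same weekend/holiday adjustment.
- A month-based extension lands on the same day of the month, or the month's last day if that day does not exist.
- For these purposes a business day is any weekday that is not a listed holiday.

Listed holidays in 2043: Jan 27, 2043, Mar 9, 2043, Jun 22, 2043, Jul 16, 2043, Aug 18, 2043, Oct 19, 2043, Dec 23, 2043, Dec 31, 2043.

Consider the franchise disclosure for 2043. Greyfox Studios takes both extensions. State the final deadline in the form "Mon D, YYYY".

Nov 16, 2043

The stated deadline is Jun 17, 2043.
Jun 17, 2043 is a Wednesday and not a listed holiday, so it stands.
Applying the 2 months extension: 2 months after Jun 17, 2043 is Aug 17, 2043.
Since Aug 17, 2043 is a Monday and not a holiday, the date is unchanged.
Applying the 90-calendar-day extension: Aug 17, 2043 + 90 days = Nov 15, 2043.
Because Nov 15, 2043 is a Sunday, the deadline becomes Nov 16, 2043 (Monday).
Final deadline: Nov 16, 2043.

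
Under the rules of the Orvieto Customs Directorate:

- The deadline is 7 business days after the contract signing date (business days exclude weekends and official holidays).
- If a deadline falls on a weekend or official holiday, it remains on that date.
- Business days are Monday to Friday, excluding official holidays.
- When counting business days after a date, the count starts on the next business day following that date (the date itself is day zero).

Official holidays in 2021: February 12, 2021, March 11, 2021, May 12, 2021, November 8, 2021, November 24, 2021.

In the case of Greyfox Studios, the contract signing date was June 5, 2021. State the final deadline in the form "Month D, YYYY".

June 15, 2021

7 business days after June 5, 2021, excluding weekends and holidays, is June 15, 2021.
June 15, 2021 falls on a Tuesday. The rules make no weekend/holiday allowance, so it remains June 15, 2021.
Deadline: June 15, 2021.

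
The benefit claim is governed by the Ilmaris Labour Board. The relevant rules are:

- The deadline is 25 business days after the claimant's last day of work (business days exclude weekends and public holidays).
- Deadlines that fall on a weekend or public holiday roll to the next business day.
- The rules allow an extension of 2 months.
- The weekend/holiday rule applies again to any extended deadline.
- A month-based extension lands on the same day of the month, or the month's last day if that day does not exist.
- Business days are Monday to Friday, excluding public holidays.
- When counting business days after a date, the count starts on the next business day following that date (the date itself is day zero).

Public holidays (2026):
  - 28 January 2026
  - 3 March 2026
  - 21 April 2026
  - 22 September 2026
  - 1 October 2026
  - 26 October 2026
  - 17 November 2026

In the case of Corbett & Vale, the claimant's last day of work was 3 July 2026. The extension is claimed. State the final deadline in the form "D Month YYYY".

7 October 2026

25 business days after 3 July 2026, excluding weekends and holidays, is 7 August 2026.
7 August 2026 (Friday) is already a business day.
Add 2 months to 7 August 2026: 7 October 2026.
7 October 2026 is a Wednesday and not a listed holiday, so it stands.
Deadline: 7 October 2026.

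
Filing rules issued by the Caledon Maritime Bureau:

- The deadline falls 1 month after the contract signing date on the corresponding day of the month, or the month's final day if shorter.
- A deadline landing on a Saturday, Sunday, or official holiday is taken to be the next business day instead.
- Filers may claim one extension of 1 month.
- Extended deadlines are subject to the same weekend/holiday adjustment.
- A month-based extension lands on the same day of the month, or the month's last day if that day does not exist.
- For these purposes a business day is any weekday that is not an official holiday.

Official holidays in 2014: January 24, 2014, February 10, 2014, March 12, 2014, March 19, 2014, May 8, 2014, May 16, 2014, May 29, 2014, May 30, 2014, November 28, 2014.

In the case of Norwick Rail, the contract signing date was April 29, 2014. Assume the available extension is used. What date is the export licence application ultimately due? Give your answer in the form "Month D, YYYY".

July 2, 2014

Moving 1 month forward from April 29, 2014 on the corresponding day gives May 29, 2014.
May 29, 2014 is a listed holiday, so it moves to the next business day, June 2, 2014 (Monday).
Add 1 month to June 2, 2014: July 2, 2014.
Since July 2, 2014 is a Wednesday and not a holiday, the date is unchanged.
Deadline: July 2, 2014.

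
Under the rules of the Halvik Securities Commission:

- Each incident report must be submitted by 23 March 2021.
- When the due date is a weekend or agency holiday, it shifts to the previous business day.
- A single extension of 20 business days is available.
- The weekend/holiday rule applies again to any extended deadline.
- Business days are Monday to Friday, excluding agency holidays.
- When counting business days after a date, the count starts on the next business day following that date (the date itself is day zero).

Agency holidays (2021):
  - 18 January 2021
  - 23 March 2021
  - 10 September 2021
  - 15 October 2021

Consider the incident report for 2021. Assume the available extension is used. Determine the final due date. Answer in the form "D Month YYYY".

20 April 2021

Start from the fixed due date, 23 March 2021.
23 March 2021 is a listed holiday, so it moves to the preceding business day, 22 March 2021 (Monday).
The 20-business-day extension runs from 22 March 2021 to 20 April 2021.
20 April 2021 falls on a Tuesday, which is a business day, so no adjustment is needed.
Final deadline: 20 April 2021.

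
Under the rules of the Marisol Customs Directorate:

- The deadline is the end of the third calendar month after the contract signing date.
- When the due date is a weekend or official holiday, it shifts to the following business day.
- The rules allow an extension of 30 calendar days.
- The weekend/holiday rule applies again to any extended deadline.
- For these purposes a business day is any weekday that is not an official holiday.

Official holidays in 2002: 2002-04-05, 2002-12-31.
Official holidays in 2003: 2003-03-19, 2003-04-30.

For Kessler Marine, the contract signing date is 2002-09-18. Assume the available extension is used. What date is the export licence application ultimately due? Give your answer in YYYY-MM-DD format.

3 months after 2002-09-18 is December 2002; that month ends on 2002-12-31.
2002-12-31 falls on a listed holiday. Rolling to the next business day gives 2003-01-01, a Wednesday.
With the 30-day extension, 2003-01-01 becomes 2003-01-31.
Since 2003-01-31 is a Friday and not a holiday, the date is unchanged.
Final deadline: 2003-01-31.

2003-01-31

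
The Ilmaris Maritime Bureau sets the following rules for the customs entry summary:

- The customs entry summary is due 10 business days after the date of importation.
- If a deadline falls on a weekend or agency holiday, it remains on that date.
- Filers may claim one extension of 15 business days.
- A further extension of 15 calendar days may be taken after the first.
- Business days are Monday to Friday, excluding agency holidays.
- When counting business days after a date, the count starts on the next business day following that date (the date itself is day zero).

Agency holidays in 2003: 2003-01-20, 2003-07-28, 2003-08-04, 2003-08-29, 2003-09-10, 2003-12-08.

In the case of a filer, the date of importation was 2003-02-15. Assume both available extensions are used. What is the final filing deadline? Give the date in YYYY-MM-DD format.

2003-04-05

Starting the day after 2003-02-15 and counting 10 business days lands on 2003-02-28.
2003-02-28 is a Friday; no weekend or holiday adjustment applies.
The 15-business-day extension runs from 2003-02-28 to 2003-03-21.
2003-03-21 is a Friday; no weekend or holiday adjustment applies.
With the 15-day extension, 2003-03-21 becomes 2003-04-05.
No adjustment is made for weekends or holidays, so 2003-04-05 stands.
Final deadline: 2003-04-05.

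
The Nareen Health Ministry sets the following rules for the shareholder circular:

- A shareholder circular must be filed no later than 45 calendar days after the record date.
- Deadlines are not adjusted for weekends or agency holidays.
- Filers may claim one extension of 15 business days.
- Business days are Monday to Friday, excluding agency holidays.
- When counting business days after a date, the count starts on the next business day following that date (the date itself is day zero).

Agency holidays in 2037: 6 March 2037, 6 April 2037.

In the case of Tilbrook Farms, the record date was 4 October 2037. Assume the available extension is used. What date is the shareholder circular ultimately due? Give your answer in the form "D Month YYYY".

9 December 2037

Adding 45 calendar days to 4 October 2037 gives 18 November 2037.
18 November 2037 falls on a Wednesday. The rules make no weekend/holiday allowance, so it remains 18 November 2037.
Applying the 15-business-day extension: 15 business days after 18 November 2037 is 9 December 2037.
9 December 2037 is a Wednesday; no weekend or holiday adjustment applies.
Deadline: 9 December 2037.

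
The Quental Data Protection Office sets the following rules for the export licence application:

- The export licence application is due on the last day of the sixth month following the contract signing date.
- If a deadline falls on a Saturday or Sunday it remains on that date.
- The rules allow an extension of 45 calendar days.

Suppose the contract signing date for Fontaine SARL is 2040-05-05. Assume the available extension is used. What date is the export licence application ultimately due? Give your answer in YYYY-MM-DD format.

2041-01-14

The sixth month after 2040-05-05 is November 2040, whose last day is 2040-11-30.
2040-11-30 is a Friday; no weekend or holiday adjustment applies.
The 45-calendar-day extension moves the deadline from 2040-11-30 to 2041-01-14.
2041-01-14 falls on a Monday. The rules make no weekend/holiday allowance, so it remains 2041-01-14.
The final due date is 2041-01-14.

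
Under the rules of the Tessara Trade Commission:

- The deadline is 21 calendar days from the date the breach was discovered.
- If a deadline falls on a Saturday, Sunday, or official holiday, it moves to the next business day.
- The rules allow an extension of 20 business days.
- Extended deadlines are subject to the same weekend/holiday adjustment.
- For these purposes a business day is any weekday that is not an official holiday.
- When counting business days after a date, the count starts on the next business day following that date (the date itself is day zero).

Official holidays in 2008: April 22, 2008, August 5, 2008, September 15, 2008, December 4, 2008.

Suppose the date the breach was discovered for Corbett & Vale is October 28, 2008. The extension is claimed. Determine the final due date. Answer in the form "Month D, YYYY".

Trigger date October 28, 2008 + 21 calendar days = November 18, 2008.
Since November 18, 2008 is a Tuesday and not a holiday, the date is unchanged.
Counting 20 further business days from November 18, 2008 reaches December 17, 2008.
December 17, 2008 falls on a Wednesday, which is a business day, so no adjustment is needed.
Final deadline: December 17, 2008.

December 17, 2008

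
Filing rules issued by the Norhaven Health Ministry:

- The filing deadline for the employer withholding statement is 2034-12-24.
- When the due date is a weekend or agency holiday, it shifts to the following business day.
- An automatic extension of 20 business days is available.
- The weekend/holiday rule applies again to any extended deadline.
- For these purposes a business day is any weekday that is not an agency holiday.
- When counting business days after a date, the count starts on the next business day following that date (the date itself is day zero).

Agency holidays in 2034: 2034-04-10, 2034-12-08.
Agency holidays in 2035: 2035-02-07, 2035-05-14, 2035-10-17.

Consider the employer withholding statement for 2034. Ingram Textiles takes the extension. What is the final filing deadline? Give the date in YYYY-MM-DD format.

2035-01-22

Start from the fixed due date, 2034-12-24.
2034-12-24 is a Sunday; the next business day is 2034-12-25 (Monday).
The 20-business-day extension runs from 2034-12-25 to 2035-01-22.
2035-01-22 (Monday) is already a business day.
Final deadline: 2035-01-22.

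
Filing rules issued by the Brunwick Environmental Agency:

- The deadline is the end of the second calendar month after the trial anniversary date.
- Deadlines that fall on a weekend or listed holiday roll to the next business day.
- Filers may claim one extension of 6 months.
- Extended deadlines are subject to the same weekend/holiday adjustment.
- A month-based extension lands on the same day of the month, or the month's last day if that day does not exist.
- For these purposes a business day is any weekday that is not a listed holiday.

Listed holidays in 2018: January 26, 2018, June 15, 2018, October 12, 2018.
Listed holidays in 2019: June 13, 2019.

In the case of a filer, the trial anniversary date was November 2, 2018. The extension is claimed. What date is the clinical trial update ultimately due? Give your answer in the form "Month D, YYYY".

July 31, 2019

2 months after November 2, 2018 falls in January 2019; the last day of that month is January 31, 2019.
January 31, 2019 falls on a Thursday, which is a business day, so no adjustment is needed.
Applying the 6 months extension: 6 months after January 31, 2019 is July 31, 2019.
July 31, 2019 is a Wednesday and not a listed holiday, so it stands.
Deadline: July 31, 2019.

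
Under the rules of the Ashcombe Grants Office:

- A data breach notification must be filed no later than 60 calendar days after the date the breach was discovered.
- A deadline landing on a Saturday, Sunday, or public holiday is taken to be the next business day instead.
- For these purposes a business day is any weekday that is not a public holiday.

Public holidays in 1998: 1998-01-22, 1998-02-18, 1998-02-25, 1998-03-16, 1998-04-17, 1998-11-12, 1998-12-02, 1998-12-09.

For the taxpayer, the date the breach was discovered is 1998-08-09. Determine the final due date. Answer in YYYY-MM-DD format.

Trigger date 1998-08-09 + 60 calendar days = 1998-10-08.
1998-10-08 is a Thursday and not a listed holiday, so it stands.
Deadline: 1998-10-08.

1998-10-08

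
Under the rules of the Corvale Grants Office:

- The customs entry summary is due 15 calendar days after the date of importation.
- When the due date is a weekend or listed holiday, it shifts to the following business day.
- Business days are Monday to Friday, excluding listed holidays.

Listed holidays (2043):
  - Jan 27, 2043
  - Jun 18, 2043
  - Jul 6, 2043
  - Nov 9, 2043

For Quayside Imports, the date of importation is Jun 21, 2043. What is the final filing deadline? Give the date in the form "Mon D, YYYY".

From Jun 21, 2043, 15 calendar days later is Jul 6, 2043.
Jul 6, 2043 falls on a listed holiday. Rolling to the next business day gives Jul 7, 2043, a Tuesday.
The final due date is Jul 7, 2043.

Jul 7, 2043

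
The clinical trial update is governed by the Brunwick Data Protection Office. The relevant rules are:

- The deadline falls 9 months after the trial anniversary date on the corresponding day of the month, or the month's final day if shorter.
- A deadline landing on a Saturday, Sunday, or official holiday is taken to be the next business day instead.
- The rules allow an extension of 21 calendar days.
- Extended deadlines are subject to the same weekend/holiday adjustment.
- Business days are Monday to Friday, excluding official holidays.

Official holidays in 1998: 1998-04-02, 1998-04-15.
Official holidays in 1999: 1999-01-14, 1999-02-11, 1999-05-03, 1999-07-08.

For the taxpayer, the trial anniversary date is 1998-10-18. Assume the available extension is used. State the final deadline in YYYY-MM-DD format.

1999-08-09

Moving 9 months forward from 1998-10-18 on the corresponding day gives 1999-07-18.
1999-07-18 is a Sunday, so it moves to the next business day, 1999-07-19 (Monday).
Add the 21 calendar-day extension to 1999-07-19: 1999-08-09.
Since 1999-08-09 is a Monday and not a holiday, the date is unchanged.
Final deadline: 1999-08-09.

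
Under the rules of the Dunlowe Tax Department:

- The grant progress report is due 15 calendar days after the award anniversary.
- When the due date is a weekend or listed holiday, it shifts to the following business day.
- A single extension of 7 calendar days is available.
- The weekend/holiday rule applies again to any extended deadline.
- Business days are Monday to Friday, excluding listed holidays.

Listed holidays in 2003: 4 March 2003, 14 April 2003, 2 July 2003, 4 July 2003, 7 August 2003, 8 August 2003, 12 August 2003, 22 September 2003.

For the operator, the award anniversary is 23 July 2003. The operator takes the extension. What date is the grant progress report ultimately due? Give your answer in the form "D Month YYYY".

18 August 2003

Adding 15 calendar days to 23 July 2003 gives 7 August 2003.
7 August 2003 is a listed holiday; the next business day is 11 August 2003 (Monday).
With the 7-day extension, 11 August 2003 becomes 18 August 2003.
18 August 2003 (Monday) is already a business day.
The final due date is 18 August 2003.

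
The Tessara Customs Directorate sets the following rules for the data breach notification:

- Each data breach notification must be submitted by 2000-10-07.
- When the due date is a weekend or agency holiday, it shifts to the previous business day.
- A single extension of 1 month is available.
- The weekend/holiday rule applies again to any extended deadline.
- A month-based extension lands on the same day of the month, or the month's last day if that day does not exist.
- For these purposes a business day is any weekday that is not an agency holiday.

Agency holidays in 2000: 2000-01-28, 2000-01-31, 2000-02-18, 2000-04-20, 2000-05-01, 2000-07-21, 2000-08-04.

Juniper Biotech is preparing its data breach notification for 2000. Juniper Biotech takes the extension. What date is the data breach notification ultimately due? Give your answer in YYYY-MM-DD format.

The statutory due date is 2000-10-07.
Because 2000-10-07 is a Saturday, the deadline becomes 2000-10-06 (Friday).
Applying the 1 month extension: 1 month after 2000-10-06 is 2000-11-06.
2000-11-06 falls on a Monday, which is a business day, so no adjustment is needed.
Final deadline: 2000-11-06.

2000-11-06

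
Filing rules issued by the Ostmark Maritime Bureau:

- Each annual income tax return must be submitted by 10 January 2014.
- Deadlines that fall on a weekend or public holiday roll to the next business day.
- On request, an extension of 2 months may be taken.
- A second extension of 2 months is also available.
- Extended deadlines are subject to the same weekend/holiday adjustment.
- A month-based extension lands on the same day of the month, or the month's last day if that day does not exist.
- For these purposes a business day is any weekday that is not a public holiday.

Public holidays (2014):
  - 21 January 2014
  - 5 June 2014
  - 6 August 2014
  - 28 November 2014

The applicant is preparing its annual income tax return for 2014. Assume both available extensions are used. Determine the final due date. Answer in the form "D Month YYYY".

The stated deadline is 10 January 2014.
10 January 2014 falls on a Friday, which is a business day, so no adjustment is needed.
The 2 months extension carries 10 January 2014 to 10 March 2014.
Since 10 March 2014 is a Monday and not a holiday, the date is unchanged.
Applying the 2 months extension: 2 months after 10 March 2014 is 10 May 2014.
Because 10 May 2014 is a Saturday, the deadline becomes 12 May 2014 (Monday).
The final due date is 12 May 2014.

12 May 2014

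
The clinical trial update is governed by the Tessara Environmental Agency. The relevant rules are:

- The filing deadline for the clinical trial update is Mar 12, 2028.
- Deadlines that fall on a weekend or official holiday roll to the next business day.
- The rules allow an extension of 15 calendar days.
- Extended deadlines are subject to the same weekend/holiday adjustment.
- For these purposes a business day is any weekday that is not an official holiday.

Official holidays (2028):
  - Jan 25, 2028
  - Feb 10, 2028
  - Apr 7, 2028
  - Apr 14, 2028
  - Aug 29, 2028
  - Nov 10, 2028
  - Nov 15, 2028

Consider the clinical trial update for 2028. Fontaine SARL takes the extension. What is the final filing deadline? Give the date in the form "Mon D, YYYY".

Mar 28, 2028

Start from the fixed due date, Mar 12, 2028.
Because Mar 12, 2028 is a Sunday, the deadline becomes Mar 13, 2028 (Monday).
With the 15-day extension, Mar 13, 2028 becomes Mar 28, 2028.
Since Mar 28, 2028 is a Tuesday and not a holiday, the date is unchanged.
Deadline: Mar 28, 2028.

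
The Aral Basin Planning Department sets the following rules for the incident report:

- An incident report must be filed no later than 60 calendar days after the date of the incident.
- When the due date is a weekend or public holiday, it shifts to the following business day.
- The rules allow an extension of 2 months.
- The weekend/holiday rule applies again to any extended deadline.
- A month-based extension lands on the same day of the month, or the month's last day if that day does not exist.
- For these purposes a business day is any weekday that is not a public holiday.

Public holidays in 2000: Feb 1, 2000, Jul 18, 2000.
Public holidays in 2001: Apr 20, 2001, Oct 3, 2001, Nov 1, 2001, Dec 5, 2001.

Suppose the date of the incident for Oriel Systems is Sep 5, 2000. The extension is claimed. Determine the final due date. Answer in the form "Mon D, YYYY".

Jan 8, 2001

Trigger date Sep 5, 2000 + 60 calendar days = Nov 4, 2000.
Nov 4, 2000 is a Saturday, so it moves to the next business day, Nov 6, 2000 (Monday).
Add 2 months to Nov 6, 2000: Jan 6, 2001.
Because Jan 6, 2001 is a Saturday, the deadline becomes Jan 8, 2001 (Monday).
Final deadline: Jan 8, 2001.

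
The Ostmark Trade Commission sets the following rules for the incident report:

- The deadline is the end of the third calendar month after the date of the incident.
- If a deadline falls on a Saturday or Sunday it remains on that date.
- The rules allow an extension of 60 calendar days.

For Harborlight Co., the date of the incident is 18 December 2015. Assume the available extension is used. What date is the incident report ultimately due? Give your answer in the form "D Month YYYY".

3 months after 18 December 2015 is March 2016; that month ends on 31 March 2016.
No adjustment is made for weekends or holidays, so 31 March 2016 stands.
The 60-calendar-day extension moves the deadline from 31 March 2016 to 30 May 2016.
No adjustment is made for weekends or holidays, so 30 May 2016 stands.
The final due date is 30 May 2016.

30 May 2016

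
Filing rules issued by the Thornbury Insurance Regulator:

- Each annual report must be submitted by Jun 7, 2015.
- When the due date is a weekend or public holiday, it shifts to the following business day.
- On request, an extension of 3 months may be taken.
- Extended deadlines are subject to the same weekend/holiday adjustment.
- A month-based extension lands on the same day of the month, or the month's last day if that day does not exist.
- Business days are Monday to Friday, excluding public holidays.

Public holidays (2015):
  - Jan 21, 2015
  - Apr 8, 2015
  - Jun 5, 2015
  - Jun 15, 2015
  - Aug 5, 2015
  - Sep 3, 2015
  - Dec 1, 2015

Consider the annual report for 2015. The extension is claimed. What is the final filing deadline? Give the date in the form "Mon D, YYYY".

Start from the fixed due date, Jun 7, 2015.
Because Jun 7, 2015 is a Sunday, the deadline becomes Jun 8, 2015 (Monday).
Applying the 3 months extension: 3 months after Jun 8, 2015 is Sep 8, 2015.
Sep 8, 2015 is a Tuesday and not a listed holiday, so it stands.
So the filing is due Sep 8, 2015.

Sep 8, 2015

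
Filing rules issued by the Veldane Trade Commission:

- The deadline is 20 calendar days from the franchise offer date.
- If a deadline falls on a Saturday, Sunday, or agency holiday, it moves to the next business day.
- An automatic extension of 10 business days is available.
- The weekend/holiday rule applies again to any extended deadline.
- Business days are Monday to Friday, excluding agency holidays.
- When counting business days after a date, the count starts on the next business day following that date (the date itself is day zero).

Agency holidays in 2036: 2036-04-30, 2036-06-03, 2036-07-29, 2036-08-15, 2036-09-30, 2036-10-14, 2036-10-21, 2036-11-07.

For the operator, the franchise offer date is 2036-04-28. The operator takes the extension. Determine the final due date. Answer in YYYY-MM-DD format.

2036-06-02

From 2036-04-28, 20 calendar days later is 2036-05-18.
2036-05-18 falls on a Sunday. Rolling to the next business day gives 2036-05-19, a Monday.
Applying the 10-business-day extension: 10 business days after 2036-05-19 is 2036-06-02.
Since 2036-06-02 is a Monday and not a holiday, the date is unchanged.
So the filing is due 2036-06-02.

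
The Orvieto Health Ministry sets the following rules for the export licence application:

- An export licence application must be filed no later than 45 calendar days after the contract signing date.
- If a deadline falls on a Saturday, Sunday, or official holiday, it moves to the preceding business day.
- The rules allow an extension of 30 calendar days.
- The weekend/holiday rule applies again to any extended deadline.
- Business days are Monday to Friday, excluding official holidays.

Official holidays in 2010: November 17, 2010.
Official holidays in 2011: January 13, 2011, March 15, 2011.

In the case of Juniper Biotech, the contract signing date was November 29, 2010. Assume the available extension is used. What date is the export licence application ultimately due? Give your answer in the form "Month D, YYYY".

February 11, 2011

45 calendar days after November 29, 2010 is January 13, 2011.
Because January 13, 2011 is a listed holiday, the deadline becomes January 12, 2011 (Wednesday).
The 30-calendar-day extension moves the deadline from January 12, 2011 to February 11, 2011.
February 11, 2011 falls on a Friday, which is a business day, so no adjustment is needed.
So the filing is due February 11, 2011.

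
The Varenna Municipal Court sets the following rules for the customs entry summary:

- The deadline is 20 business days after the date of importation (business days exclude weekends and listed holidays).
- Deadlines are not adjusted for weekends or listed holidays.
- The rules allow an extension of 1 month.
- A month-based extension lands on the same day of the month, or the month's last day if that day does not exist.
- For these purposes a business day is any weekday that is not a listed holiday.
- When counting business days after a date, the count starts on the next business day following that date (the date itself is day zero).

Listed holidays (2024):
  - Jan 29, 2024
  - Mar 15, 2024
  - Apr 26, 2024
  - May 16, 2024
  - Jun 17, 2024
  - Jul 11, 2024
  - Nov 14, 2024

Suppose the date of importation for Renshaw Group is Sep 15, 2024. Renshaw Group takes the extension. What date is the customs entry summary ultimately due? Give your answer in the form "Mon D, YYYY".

Counting 20 business days after Sep 15, 2024 (skipping weekends and listed holidays) reaches Oct 11, 2024.
Oct 11, 2024 falls on a Friday. The rules make no weekend/holiday allowance, so it remains Oct 11, 2024.
Applying the 1 month extension: 1 month after Oct 11, 2024 is Nov 11, 2024.
No adjustment is made for weekends or holidays, so Nov 11, 2024 stands.
Deadline: Nov 11, 2024.

Nov 11, 2024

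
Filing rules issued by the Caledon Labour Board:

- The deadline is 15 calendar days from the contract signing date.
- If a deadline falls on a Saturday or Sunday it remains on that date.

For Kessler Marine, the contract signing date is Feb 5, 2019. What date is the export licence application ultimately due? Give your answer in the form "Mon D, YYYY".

Feb 20, 2019

Trigger date Feb 5, 2019 + 15 calendar days = Feb 20, 2019.
No adjustment is made for weekends or holidays, so Feb 20, 2019 stands.
Final deadline: Feb 20, 2019.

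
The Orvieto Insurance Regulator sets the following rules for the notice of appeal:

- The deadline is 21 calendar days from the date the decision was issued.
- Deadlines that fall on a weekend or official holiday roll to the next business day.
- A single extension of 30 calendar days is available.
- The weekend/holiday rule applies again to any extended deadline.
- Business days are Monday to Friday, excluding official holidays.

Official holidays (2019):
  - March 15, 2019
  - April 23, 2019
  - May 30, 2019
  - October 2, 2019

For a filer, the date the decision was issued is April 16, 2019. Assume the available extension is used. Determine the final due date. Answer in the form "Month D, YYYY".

Adding 21 calendar days to April 16, 2019 gives May 7, 2019.
Since May 7, 2019 is a Tuesday and not a holiday, the date is unchanged.
Add the 30 calendar-day extension to May 7, 2019: June 6, 2019.
June 6, 2019 (Thursday) is already a business day.
The final due date is June 6, 2019.

June 6, 2019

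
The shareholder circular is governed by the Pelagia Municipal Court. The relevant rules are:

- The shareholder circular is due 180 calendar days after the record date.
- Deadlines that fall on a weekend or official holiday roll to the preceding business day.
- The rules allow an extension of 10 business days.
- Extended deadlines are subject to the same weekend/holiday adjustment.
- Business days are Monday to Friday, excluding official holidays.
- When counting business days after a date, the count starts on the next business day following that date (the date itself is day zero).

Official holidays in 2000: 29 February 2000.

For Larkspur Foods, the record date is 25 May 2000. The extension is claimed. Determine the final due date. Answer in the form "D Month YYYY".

180 calendar days after 25 May 2000 is 21 November 2000.
21 November 2000 falls on a Tuesday, which is a business day, so no adjustment is needed.
The 10-business-day extension runs from 21 November 2000 to 5 December 2000.
5 December 2000 is a Tuesday and not a listed holiday, so it stands.
The final due date is 5 December 2000.

5 December 2000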